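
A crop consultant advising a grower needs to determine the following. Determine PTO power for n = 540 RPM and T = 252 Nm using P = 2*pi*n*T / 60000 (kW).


P = 2*pi*n*T / 60000
  = 2*pi * 540 * 252 / 60000
  = 855015.86 / 60000
  = 14.25 kW


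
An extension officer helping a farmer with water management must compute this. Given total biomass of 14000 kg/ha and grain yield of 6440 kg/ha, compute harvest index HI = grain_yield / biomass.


HI = grain_yield / biomass
   = 6440 / 14000
   = 0.46


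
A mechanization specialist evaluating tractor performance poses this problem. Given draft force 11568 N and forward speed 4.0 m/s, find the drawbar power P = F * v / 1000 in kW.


P = F * v / 1000
  = 11568 * 4.0 / 1000
  = 46272 / 1000
  = 46.27 kW


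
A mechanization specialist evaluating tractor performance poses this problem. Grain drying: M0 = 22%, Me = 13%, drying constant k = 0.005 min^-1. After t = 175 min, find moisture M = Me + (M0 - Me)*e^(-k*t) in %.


M = Me + (M0 - Me) * e^(-k*t)
  = 13 + (22 - 13) * e^(-0.005*175)
  = 13 + 9 * e^(-0.875)
  = 13 + 9 * 0.41686
  = 13 + 3.7518
  = 16.75%


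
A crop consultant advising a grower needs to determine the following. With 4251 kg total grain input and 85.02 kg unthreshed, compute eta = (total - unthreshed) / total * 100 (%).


eta = (total - unthreshed) / total * 100
    = (4251 - 85.02) / 4251 * 100
    = 4165.98 / 4251 * 100
    = 98%


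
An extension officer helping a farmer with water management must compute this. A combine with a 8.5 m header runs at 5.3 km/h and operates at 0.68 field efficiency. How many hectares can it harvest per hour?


C = w * v * eta_f / 10
  = 8.5 * 5.3 * 0.68 / 10
  = 30.63 / 10
  = 3.06 ha/h


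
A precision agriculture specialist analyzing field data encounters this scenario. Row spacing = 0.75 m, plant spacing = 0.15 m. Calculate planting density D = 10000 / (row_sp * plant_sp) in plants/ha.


D = 10000 / (row_sp * plant_sp)
  = 10000 / (0.75 * 0.15)
  = 10000 / 0.1125
  = 88888.89 plants/ha


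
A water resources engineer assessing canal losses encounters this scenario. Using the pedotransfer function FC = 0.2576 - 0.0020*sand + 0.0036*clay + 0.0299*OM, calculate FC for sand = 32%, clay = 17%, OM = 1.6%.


FC = 0.2576 - 0.0020*32 + 0.0036*17 + 0.0299*1.6
   = 0.2576 - 0.0640 + 0.0612 + 0.0478
   = 0.3026


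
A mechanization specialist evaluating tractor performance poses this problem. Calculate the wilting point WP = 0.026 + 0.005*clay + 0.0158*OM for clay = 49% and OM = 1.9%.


WP = 0.026 + 0.005*49 + 0.0158*1.9
   = 0.026 + 0.2450 + 0.0300
   = 0.3010


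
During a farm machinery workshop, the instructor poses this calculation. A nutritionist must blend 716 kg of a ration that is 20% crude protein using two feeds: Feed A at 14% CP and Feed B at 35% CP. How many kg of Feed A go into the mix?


parts_A = CP_b - target = 35 - 20 = 15
parts_B = target - CP_a = 20 - 14 = 6
total_parts = 15 + 6 = 21
Feed A = 716 * 15 / 21 = 511.43 kg
Feed B = 716 * 6 / 21 = 204.57 kg

511.43 kg


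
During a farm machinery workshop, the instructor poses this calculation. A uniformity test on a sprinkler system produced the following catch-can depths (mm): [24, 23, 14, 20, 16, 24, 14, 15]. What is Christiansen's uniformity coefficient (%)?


xbar = 150 / 8 = 18.750
sum|xi - xbar| = 32
CU = 100 * (1 - 32 / (8 * 18.750))
   = 100 * (1 - 0.2133)
   = 78.67%


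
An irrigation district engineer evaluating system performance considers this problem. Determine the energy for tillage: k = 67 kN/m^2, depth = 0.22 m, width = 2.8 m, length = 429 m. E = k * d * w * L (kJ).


E = k * d * w * L
  = 67 * 0.22 * 2.8 * 429
  = 17705.69 kJ


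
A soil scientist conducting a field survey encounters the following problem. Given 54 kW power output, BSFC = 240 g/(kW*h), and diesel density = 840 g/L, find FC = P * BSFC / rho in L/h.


FC = P * BSFC / rho_fuel
   = 54 * 240 / 840
   = 12960 / 840
   = 15.43 L/h


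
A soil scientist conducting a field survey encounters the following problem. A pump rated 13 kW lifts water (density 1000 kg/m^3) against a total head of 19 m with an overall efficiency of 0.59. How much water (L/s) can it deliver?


Q = (P * 1000 * eta) / (rho * g * H)
  = (13 * 1000 * 0.59) / (1000 * 9.81 * 19)
  = 7670 / 186390
  = 0.04115 m^3/s = 41.15 L/s


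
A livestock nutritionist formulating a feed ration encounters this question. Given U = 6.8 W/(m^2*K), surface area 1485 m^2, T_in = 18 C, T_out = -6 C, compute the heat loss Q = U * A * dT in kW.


dT = 18 - (-6) = 24 K
Q = U * A * dT
  = 6.8 * 1485 * 24
  = 242352 W = 242.35 kW


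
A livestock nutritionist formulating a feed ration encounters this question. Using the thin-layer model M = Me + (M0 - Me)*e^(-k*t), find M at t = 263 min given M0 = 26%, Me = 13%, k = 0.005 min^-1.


M = Me + (M0 - Me) * e^(-k*t)
  = 13 + (26 - 13) * e^(-0.005*263)
  = 13 + 13 * e^(-1.315)
  = 13 + 13 * 0.26847
  = 13 + 3.4902
  = 16.49%


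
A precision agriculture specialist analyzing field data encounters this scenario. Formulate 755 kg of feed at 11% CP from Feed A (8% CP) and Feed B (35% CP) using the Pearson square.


parts_A = CP_b - target = 35 - 11 = 24
parts_B = target - CP_a = 11 - 8 = 3
total_parts = 24 + 3 = 27
Feed A = 755 * 24 / 27 = 671.11 kg
Feed B = 755 * 3 / 27 = 83.89 kg

671.11 kg


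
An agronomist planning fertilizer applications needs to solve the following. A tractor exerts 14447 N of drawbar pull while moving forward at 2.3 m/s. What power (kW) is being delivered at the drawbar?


P = F * v / 1000
  = 14447 * 2.3 / 1000
  = 33228.10 / 1000
  = 33.23 kW


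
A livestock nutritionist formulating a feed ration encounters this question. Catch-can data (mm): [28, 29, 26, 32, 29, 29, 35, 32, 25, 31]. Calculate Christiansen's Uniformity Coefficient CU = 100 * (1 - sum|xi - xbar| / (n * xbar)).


xbar = 296 / 10 = 29.600
sum|xi - xbar| = 23.200
CU = 100 * (1 - 23.200 / (10 * 29.600))
   = 100 * (1 - 0.0784)
   = 92.16%


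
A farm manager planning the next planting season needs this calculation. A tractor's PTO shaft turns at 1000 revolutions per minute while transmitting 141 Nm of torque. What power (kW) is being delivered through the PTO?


P = 2*pi*n*T / 60000
  = 2*pi * 1000 * 141 / 60000
  = 885929.13 / 60000
  = 14.77 kW


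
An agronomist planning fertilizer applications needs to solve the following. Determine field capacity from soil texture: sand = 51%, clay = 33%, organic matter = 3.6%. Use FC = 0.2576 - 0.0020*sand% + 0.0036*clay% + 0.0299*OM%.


FC = 0.2576 - 0.0020*51 + 0.0036*33 + 0.0299*3.6
   = 0.2576 - 0.1020 + 0.1188 + 0.1076
   = 0.3820


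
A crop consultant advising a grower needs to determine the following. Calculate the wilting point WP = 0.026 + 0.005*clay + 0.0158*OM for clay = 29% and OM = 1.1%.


WP = 0.026 + 0.005*29 + 0.0158*1.1
   = 0.026 + 0.1450 + 0.0174
   = 0.1884


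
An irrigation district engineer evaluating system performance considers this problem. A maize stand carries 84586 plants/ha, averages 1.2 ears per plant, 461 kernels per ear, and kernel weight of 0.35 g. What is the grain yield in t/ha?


Y = density * ears * kernels * kw
  = 84586 * 1.2 * 461 * 0.35 g/ha
  = 16377541.32 g/ha
  = 16377.54 kg/ha = 16.38 t/ha


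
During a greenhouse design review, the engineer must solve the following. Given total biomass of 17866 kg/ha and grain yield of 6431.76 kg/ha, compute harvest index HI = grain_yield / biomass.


HI = grain_yield / biomass
   = 6431.76 / 17866
   = 0.36


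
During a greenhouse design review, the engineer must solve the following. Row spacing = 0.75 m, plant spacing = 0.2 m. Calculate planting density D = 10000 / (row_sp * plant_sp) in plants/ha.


D = 10000 / (row_sp * plant_sp)
  = 10000 / (0.75 * 0.2)
  = 10000 / 0.1500
  = 66666.67 plants/ha


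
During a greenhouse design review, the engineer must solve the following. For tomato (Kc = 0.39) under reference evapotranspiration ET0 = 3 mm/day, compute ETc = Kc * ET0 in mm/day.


ETc = Kc * ET0
    = 0.39 * 3
    = 1.17 mm/day


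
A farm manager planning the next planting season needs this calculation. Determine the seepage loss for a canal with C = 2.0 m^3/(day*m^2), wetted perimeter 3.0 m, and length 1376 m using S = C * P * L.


S = C * P * L
  = 2.0 * 3.0 * 1376
  = 8256 m^3/day


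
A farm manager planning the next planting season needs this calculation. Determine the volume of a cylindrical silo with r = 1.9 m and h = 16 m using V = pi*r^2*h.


V = pi * r^2 * h
  = pi * 1.9^2 * 16
  = pi * 3.61 * 16
  = 181.46 m^3


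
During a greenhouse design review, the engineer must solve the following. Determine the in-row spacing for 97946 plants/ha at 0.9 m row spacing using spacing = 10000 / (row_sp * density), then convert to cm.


spacing = 10000 / (row_sp * density)
        = 10000 / (0.9 * 97946)
        = 10000 / 88151.40
        = 0.11344 m = 11.34 cm


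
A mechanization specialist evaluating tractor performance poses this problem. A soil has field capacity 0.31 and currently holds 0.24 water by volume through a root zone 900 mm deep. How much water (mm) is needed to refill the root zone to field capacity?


SMD = (FC - theta) * D
    = (0.31 - 0.24) * 900
    = 0.070 * 900
    = 63 mm


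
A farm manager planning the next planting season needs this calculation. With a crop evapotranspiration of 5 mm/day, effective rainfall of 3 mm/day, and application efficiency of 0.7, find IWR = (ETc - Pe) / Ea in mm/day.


IWR = (ETc - Pe) / Ea
    = (5 - 3) / 0.7
    = 2 / 0.7
    = 2.86 mm/day


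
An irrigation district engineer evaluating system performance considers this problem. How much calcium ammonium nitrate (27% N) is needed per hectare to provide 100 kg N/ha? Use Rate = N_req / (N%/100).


Rate = N_required / (N_content / 100)
     = 100 / (27 / 100)
     = 100 / 0.27
     = 370.37 kg/ha


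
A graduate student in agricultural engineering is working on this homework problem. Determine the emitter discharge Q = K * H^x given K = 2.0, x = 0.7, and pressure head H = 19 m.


Q = K * H^x
  = 2.0 * 19^0.7
  = 2.0 * 7.8547
  = 15.71 L/h


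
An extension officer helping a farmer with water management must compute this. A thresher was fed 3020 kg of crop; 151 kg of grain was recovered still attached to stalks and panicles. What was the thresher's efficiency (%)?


eta = (total - unthreshed) / total * 100
    = (3020 - 151) / 3020 * 100
    = 2869 / 3020 * 100
    = 95%


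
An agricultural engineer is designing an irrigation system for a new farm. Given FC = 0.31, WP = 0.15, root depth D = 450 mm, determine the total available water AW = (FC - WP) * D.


AW = (FC - WP) * D
   = (0.31 - 0.15) * 450
   = 0.16 * 450
   = 72 mm


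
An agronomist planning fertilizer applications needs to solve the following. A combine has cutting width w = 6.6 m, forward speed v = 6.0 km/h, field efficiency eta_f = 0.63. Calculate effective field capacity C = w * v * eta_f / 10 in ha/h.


C = w * v * eta_f / 10
  = 6.6 * 6.0 * 0.63 / 10
  = 24.95 / 10
  = 2.49 ha/h


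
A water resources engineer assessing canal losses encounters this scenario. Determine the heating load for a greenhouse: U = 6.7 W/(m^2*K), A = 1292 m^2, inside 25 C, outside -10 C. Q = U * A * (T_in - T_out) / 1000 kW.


dT = 25 - (-10) = 35 K
Q = U * A * dT
  = 6.7 * 1292 * 35
  = 302974 W = 302.97 kW


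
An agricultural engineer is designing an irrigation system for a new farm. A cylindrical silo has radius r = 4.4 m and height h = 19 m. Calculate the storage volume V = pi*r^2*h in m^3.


V = pi * r^2 * h
  = pi * 4.4^2 * 19
  = pi * 19.36 * 19
  = 1155.60 m^3


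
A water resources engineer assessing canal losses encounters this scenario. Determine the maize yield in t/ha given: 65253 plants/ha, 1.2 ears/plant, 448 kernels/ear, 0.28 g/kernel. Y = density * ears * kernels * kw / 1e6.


Y = density * ears * kernels * kw
  = 65253 * 1.2 * 448 * 0.28 g/ha
  = 9822403.58 g/ha
  = 9822.40 kg/ha = 9.82 t/ha


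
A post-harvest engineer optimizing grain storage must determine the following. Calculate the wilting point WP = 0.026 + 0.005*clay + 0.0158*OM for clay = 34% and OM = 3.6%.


WP = 0.026 + 0.005*34 + 0.0158*3.6
   = 0.026 + 0.1700 + 0.0569
   = 0.2529


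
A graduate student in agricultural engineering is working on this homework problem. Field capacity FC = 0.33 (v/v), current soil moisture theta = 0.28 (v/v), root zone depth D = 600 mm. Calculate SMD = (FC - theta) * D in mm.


SMD = (FC - theta) * D
    = (0.33 - 0.28) * 600
    = 0.050 * 600
    = 30 mm


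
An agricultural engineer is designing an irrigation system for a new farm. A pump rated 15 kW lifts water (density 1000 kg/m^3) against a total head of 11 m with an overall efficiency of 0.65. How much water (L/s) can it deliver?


Q = (P * 1000 * eta) / (rho * g * H)
  = (15 * 1000 * 0.65) / (1000 * 9.81 * 11)
  = 9750 / 107910
  = 0.09035 m^3/s = 90.35 L/s


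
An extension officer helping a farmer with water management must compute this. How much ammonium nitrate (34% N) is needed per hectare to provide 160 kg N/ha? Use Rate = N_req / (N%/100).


Rate = N_required / (N_content / 100)
     = 160 / (34 / 100)
     = 160 / 0.34
     = 470.59 kg/ha


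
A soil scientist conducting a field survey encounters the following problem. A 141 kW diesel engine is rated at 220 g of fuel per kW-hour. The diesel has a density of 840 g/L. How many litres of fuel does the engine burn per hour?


FC = P * BSFC / rho_fuel
   = 141 * 220 / 840
   = 31020 / 840
   = 36.93 L/h


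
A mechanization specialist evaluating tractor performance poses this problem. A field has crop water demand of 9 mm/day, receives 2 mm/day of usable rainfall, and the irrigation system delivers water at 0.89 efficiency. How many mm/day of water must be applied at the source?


IWR = (ETc - Pe) / Ea
    = (9 - 2) / 0.89
    = 7 / 0.89
    = 7.87 mm/day


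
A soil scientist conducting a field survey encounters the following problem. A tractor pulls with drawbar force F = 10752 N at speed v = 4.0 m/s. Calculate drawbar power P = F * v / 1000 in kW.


P = F * v / 1000
  = 10752 * 4.0 / 1000
  = 43008 / 1000
  = 43.01 kW


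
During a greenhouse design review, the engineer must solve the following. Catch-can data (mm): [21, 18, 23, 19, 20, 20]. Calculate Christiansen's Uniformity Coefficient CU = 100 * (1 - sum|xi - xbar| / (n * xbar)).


xbar = 121 / 6 = 20.167
sum|xi - xbar| = 7.333
CU = 100 * (1 - 7.333 / (6 * 20.167))
   = 100 * (1 - 0.0606)
   = 93.94%


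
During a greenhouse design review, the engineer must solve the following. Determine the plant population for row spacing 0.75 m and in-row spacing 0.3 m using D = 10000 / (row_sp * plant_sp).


D = 10000 / (row_sp * plant_sp)
  = 10000 / (0.75 * 0.3)
  = 10000 / 0.2250
  = 44444.44 plants/ha


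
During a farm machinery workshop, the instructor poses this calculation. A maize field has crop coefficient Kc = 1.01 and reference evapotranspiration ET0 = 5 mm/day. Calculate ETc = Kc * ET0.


ETc = Kc * ET0
    = 1.01 * 5
    = 5.05 mm/day


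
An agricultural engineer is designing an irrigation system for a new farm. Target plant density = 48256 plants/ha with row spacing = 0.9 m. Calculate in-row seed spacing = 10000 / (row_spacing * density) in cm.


spacing = 10000 / (row_sp * density)
        = 10000 / (0.9 * 48256)
        = 10000 / 43430.40
        = 0.23025 m = 23.03 cm


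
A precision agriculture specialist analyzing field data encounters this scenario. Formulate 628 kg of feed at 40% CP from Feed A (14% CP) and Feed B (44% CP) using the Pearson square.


parts_A = CP_b - target = 44 - 40 = 4
parts_B = target - CP_a = 40 - 14 = 26
total_parts = 4 + 26 = 30
Feed A = 628 * 4 / 30 = 83.73 kg
Feed B = 628 * 26 / 30 = 544.27 kg

83.73 kg


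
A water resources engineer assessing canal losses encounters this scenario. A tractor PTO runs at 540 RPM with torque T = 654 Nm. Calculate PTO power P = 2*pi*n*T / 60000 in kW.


P = 2*pi*n*T / 60000
  = 2*pi * 540 * 654 / 60000
  = 2218969.72 / 60000
  = 36.98 kW


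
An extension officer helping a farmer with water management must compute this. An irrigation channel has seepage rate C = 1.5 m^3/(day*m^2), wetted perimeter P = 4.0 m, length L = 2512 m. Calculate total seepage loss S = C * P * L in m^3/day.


S = C * P * L
  = 1.5 * 4.0 * 2512
  = 15072 m^3/day


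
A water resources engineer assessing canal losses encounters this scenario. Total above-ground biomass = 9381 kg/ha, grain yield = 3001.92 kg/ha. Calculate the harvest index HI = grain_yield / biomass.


HI = grain_yield / biomass
   = 3001.92 / 9381
   = 0.32


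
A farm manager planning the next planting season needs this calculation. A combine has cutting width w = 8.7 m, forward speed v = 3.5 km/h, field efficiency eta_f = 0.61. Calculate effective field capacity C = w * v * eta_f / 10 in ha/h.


C = w * v * eta_f / 10
  = 8.7 * 3.5 * 0.61 / 10
  = 18.57 / 10
  = 1.86 ha/h


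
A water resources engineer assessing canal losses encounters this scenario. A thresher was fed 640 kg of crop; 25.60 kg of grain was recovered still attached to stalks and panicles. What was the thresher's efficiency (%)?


eta = (total - unthreshed) / total * 100
    = (640 - 25.60) / 640 * 100
    = 614.40 / 640 * 100
    = 96%


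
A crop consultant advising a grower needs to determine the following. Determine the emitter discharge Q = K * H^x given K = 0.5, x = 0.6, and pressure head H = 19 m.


Q = K * H^x
  = 0.5 * 19^0.6
  = 0.5 * 5.8513
  = 2.93 L/h


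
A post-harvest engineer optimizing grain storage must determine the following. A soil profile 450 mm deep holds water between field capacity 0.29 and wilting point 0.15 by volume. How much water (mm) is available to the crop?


AW = (FC - WP) * D
   = (0.29 - 0.15) * 450
   = 0.14 * 450
   = 63 mm


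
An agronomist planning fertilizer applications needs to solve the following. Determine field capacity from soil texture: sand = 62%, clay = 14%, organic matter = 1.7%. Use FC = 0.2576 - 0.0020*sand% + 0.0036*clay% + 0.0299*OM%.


FC = 0.2576 - 0.0020*62 + 0.0036*14 + 0.0299*1.7
   = 0.2576 - 0.1240 + 0.0504 + 0.0508
   = 0.2348


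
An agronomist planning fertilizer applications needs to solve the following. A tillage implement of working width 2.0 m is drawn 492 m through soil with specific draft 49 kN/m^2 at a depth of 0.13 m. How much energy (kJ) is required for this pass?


E = k * d * w * L
  = 49 * 0.13 * 2.0 * 492
  = 6268.08 kJ


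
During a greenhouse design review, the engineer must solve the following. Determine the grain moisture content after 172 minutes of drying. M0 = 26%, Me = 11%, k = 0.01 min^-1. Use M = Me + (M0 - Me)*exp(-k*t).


M = Me + (M0 - Me) * e^(-k*t)
  = 11 + (26 - 11) * e^(-0.01*172)
  = 11 + 15 * e^(-1.720)
  = 11 + 15 * 0.17907
  = 11 + 2.6860
  = 13.69%


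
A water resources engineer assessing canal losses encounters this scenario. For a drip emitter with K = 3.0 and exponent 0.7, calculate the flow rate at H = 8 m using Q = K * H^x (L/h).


Q = K * H^x
  = 3.0 * 8^0.7
  = 3.0 * 4.2871
  = 12.86 L/h


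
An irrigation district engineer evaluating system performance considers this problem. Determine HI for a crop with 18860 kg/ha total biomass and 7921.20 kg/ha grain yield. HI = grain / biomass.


HI = grain_yield / biomass
   = 7921.20 / 18860
   = 0.42


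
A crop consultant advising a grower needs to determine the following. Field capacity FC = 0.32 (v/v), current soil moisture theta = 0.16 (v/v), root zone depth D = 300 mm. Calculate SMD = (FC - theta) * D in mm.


SMD = (FC - theta) * D
    = (0.32 - 0.16) * 300
    = 0.160 * 300
    = 48 mm


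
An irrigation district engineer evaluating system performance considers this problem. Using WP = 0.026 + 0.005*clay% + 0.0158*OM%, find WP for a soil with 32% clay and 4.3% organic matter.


WP = 0.026 + 0.005*32 + 0.0158*4.3
   = 0.026 + 0.1600 + 0.0679
   = 0.2539


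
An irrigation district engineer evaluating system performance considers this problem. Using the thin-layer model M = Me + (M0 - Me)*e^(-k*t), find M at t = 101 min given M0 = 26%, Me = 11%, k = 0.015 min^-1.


M = Me + (M0 - Me) * e^(-k*t)
  = 11 + (26 - 11) * e^(-0.015*101)
  = 11 + 15 * e^(-1.515)
  = 11 + 15 * 0.21981
  = 11 + 3.2971
  = 14.30%


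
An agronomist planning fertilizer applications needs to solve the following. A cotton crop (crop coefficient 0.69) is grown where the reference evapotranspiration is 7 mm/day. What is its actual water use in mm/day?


ETc = Kc * ET0
    = 0.69 * 7
    = 4.83 mm/day


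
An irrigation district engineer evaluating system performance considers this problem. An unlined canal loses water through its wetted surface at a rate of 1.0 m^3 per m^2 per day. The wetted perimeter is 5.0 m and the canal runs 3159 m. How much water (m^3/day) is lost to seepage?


S = C * P * L
  = 1.0 * 5.0 * 3159
  = 15795 m^3/day


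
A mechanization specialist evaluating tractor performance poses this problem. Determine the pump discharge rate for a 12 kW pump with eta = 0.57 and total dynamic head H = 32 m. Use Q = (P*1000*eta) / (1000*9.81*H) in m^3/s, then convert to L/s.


Q = (P * 1000 * eta) / (rho * g * H)
  = (12 * 1000 * 0.57) / (1000 * 9.81 * 32)
  = 6840 / 313920
  = 0.02179 m^3/s = 21.79 L/s


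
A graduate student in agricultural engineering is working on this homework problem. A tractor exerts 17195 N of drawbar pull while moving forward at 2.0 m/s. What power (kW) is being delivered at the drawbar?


P = F * v / 1000
  = 17195 * 2.0 / 1000
  = 34390 / 1000
  = 34.39 kW


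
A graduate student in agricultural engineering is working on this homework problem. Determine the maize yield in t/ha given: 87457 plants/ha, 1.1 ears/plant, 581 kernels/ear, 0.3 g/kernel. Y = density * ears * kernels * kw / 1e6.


Y = density * ears * kernels * kw
  = 87457 * 1.1 * 581 * 0.3 g/ha
  = 16768130.61 g/ha
  = 16768.13 kg/ha = 16.77 t/ha


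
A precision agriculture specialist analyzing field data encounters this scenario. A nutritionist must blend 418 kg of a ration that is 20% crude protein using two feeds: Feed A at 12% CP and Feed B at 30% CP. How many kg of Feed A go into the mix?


parts_A = CP_b - target = 30 - 20 = 10
parts_B = target - CP_a = 20 - 12 = 8
total_parts = 10 + 8 = 18
Feed A = 418 * 10 / 18 = 232.22 kg
Feed B = 418 * 8 / 18 = 185.78 kg

232.22 kg


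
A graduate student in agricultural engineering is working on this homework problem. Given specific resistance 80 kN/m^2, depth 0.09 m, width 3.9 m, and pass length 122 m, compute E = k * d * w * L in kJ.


E = k * d * w * L
  = 80 * 0.09 * 3.9 * 122
  = 3425.76 kJ


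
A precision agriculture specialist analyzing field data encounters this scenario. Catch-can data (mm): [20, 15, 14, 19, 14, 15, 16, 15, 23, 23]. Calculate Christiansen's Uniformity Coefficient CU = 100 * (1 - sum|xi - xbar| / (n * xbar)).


xbar = 174 / 10 = 17.400
sum|xi - xbar| = 30.800
CU = 100 * (1 - 30.800 / (10 * 17.400))
   = 100 * (1 - 0.1770)
   = 82.30%


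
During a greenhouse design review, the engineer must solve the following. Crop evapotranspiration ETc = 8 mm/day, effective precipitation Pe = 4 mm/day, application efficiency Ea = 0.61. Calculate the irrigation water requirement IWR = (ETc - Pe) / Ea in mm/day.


IWR = (ETc - Pe) / Ea
    = (8 - 4) / 0.61
    = 4 / 0.61
    = 6.56 mm/day


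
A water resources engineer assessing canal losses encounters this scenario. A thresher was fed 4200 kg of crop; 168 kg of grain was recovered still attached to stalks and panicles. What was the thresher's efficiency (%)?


eta = (total - unthreshed) / total * 100
    = (4200 - 168) / 4200 * 100
    = 4032 / 4200 * 100
    = 96%


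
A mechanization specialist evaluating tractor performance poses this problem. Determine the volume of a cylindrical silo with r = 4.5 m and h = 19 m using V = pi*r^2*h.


V = pi * r^2 * h
  = pi * 4.5^2 * 19
  = pi * 20.25 * 19
  = 1208.73 m^3


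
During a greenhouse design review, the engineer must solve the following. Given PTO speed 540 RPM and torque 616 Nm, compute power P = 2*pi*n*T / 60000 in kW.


P = 2*pi*n*T / 60000
  = 2*pi * 540 * 616 / 60000
  = 2090038.76 / 60000
  = 34.83 kW


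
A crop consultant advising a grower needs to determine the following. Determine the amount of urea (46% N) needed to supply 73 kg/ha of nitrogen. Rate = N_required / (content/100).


Rate = N_required / (N_content / 100)
     = 73 / (46 / 100)
     = 73 / 0.46
     = 158.70 kg/ha


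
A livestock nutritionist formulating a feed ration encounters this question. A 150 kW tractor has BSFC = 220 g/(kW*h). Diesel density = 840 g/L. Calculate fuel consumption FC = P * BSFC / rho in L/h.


FC = P * BSFC / rho_fuel
   = 150 * 220 / 840
   = 33000 / 840
   = 39.29 L/h


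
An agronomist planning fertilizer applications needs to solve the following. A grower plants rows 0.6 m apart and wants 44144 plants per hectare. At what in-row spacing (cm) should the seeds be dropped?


spacing = 10000 / (row_sp * density)
        = 10000 / (0.6 * 44144)
        = 10000 / 26486.40
        = 0.37755 m = 37.76 cm


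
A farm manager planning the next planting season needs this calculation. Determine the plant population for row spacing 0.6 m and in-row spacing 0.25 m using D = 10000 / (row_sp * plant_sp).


D = 10000 / (row_sp * plant_sp)
  = 10000 / (0.6 * 0.25)
  = 10000 / 0.1500
  = 66666.67 plants/ha


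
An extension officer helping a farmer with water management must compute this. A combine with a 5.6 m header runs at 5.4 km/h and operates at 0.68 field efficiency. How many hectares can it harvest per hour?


C = w * v * eta_f / 10
  = 5.6 * 5.4 * 0.68 / 10
  = 20.56 / 10
  = 2.06 ha/h


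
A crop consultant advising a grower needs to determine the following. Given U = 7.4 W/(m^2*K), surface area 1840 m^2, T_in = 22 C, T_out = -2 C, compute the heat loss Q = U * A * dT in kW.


dT = 22 - (-2) = 24 K
Q = U * A * dT
  = 7.4 * 1840 * 24
  = 326784 W = 326.78 kW


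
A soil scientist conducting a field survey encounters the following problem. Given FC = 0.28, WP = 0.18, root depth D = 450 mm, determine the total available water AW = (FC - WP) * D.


AW = (FC - WP) * D
   = (0.28 - 0.18) * 450
   = 0.10 * 450
   = 45 mm


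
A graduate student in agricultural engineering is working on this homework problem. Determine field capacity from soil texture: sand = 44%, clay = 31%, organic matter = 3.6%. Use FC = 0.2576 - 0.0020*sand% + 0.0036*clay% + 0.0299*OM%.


FC = 0.2576 - 0.0020*44 + 0.0036*31 + 0.0299*3.6
   = 0.2576 - 0.0880 + 0.1116 + 0.1076
   = 0.3888


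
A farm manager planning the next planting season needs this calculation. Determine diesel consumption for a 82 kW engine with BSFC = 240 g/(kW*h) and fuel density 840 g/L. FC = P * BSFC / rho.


FC = P * BSFC / rho_fuel
   = 82 * 240 / 840
   = 19680 / 840
   = 23.43 L/h


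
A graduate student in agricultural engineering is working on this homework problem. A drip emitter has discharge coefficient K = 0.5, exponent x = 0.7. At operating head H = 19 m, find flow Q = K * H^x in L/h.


Q = K * H^x
  = 0.5 * 19^0.7
  = 0.5 * 7.8547
  = 3.93 L/h


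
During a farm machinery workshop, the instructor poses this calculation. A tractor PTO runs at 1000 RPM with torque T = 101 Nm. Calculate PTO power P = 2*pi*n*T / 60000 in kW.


P = 2*pi*n*T / 60000
  = 2*pi * 1000 * 101 / 60000
  = 634601.72 / 60000
  = 10.58 kW


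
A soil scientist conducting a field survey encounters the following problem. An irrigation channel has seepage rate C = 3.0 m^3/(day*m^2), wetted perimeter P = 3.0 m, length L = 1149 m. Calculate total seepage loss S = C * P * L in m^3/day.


S = C * P * L
  = 3.0 * 3.0 * 1149
  = 10341 m^3/day


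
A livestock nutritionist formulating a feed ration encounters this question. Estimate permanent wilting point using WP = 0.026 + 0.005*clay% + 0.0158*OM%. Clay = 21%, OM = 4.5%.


WP = 0.026 + 0.005*21 + 0.0158*4.5
   = 0.026 + 0.1050 + 0.0711
   = 0.2021


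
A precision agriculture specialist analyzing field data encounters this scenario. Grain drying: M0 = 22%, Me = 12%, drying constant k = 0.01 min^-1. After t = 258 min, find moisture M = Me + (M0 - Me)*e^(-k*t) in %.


M = Me + (M0 - Me) * e^(-k*t)
  = 12 + (22 - 12) * e^(-0.01*258)
  = 12 + 10 * e^(-2.580)
  = 12 + 10 * 0.07577
  = 12 + 0.7577
  = 12.76%


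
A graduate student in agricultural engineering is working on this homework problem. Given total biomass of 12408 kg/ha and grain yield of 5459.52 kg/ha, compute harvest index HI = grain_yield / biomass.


HI = grain_yield / biomass
   = 5459.52 / 12408
   = 0.44


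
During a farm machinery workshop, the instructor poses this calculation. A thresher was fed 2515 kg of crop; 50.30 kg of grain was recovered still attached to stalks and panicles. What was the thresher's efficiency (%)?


eta = (total - unthreshed) / total * 100
    = (2515 - 50.30) / 2515 * 100
    = 2464.70 / 2515 * 100
    = 98%


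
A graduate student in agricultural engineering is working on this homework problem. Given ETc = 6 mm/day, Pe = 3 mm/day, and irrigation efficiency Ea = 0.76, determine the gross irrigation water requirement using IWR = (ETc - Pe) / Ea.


IWR = (ETc - Pe) / Ea
    = (6 - 3) / 0.76
    = 3 / 0.76
    = 3.95 mm/day


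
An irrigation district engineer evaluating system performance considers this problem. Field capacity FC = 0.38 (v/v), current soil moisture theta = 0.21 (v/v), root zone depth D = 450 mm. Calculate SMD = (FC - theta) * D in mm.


SMD = (FC - theta) * D
    = (0.38 - 0.21) * 450
    = 0.170 * 450
    = 76.50 mm


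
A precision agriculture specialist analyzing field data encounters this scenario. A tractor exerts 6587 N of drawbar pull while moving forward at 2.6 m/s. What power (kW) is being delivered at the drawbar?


P = F * v / 1000
  = 6587 * 2.6 / 1000
  = 17126.20 / 1000
  = 17.13 kW


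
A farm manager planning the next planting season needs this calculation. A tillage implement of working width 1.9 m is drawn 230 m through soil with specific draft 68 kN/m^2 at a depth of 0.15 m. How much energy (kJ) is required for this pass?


E = k * d * w * L
  = 68 * 0.15 * 1.9 * 230
  = 4457.40 kJ


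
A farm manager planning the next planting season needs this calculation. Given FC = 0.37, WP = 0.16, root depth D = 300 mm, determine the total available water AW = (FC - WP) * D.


AW = (FC - WP) * D
   = (0.37 - 0.16) * 300
   = 0.21 * 300
   = 63 mm


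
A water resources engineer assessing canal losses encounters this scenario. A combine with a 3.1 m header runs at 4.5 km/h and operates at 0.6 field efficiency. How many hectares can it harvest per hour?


C = w * v * eta_f / 10
  = 3.1 * 4.5 * 0.6 / 10
  = 8.37 / 10
  = 0.84 ha/h


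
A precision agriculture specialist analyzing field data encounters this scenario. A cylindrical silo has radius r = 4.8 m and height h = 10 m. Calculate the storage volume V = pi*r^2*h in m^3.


V = pi * r^2 * h
  = pi * 4.8^2 * 10
  = pi * 23.04 * 10
  = 723.82 m^3


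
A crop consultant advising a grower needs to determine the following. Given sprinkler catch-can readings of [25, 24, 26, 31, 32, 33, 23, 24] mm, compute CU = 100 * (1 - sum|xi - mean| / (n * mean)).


xbar = 218 / 8 = 27.250
sum|xi - xbar| = 28.500
CU = 100 * (1 - 28.500 / (8 * 27.250))
   = 100 * (1 - 0.1307)
   = 86.93%


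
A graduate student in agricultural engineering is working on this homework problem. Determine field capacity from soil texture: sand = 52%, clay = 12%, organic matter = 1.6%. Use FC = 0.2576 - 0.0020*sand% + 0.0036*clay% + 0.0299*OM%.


FC = 0.2576 - 0.0020*52 + 0.0036*12 + 0.0299*1.6
   = 0.2576 - 0.1040 + 0.0432 + 0.0478
   = 0.2446


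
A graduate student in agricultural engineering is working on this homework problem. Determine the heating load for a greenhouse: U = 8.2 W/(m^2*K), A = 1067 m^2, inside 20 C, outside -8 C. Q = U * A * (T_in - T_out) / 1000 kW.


dT = 20 - (-8) = 28 K
Q = U * A * dT
  = 8.2 * 1067 * 28
  = 244983.20 W = 244.98 kW


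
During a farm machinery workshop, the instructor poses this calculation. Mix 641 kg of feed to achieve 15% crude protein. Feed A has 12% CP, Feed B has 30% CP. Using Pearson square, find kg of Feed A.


parts_A = CP_b - target = 30 - 15 = 15
parts_B = target - CP_a = 15 - 12 = 3
total_parts = 15 + 3 = 18
Feed A = 641 * 15 / 18 = 534.17 kg
Feed B = 641 * 3 / 18 = 106.83 kg

534.17 kg


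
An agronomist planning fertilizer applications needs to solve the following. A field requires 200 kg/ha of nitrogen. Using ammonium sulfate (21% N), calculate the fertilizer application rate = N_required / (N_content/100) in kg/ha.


Rate = N_required / (N_content / 100)
     = 200 / (21 / 100)
     = 200 / 0.21
     = 952.38 kg/ha


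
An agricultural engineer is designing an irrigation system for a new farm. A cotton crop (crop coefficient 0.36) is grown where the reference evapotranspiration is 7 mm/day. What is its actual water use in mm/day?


ETc = Kc * ET0
    = 0.36 * 7
    = 2.52 mm/day


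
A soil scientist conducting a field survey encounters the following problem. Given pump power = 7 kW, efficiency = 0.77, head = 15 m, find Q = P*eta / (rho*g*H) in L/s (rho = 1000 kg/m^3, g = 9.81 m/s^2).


Q = (P * 1000 * eta) / (rho * g * H)
  = (7 * 1000 * 0.77) / (1000 * 9.81 * 15)
  = 5390 / 147150
  = 0.03663 m^3/s = 36.63 L/s


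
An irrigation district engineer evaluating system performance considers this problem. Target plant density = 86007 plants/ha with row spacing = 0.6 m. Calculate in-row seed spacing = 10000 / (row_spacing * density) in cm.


spacing = 10000 / (row_sp * density)
        = 10000 / (0.6 * 86007)
        = 10000 / 51604.20
        = 0.19378 m = 19.38 cm


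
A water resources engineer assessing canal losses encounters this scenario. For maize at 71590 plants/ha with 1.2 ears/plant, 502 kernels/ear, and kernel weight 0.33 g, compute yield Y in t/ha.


Y = density * ears * kernels * kw
  = 71590 * 1.2 * 502 * 0.33 g/ha
  = 14231519.28 g/ha
  = 14231.52 kg/ha = 14.23 t/ha


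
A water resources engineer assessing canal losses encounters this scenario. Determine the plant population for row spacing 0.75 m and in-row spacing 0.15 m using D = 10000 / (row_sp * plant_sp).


D = 10000 / (row_sp * plant_sp)
  = 10000 / (0.75 * 0.15)
  = 10000 / 0.1125
  = 88888.89 plants/ha


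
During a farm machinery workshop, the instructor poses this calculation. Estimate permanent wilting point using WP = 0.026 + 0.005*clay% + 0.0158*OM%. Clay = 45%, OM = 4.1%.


WP = 0.026 + 0.005*45 + 0.0158*4.1
   = 0.026 + 0.2250 + 0.0648
   = 0.3158


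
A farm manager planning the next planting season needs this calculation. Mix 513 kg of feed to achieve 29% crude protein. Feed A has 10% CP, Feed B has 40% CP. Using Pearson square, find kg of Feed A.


parts_A = CP_b - target = 40 - 29 = 11
parts_B = target - CP_a = 29 - 10 = 19
total_parts = 11 + 19 = 30
Feed A = 513 * 11 / 30 = 188.10 kg
Feed B = 513 * 19 / 30 = 324.90 kg

188.10 kg


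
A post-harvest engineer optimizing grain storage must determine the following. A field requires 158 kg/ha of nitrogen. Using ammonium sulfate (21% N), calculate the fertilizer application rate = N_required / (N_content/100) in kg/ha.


Rate = N_required / (N_content / 100)
     = 158 / (21 / 100)
     = 158 / 0.21
     = 752.38 kg/ha


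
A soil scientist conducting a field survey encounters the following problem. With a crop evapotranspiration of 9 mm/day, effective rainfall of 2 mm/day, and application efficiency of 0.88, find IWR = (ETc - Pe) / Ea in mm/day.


IWR = (ETc - Pe) / Ea
    = (9 - 2) / 0.88
    = 7 / 0.88
    = 7.95 mm/day


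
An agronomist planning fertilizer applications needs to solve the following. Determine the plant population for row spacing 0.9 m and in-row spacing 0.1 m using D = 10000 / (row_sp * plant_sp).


D = 10000 / (row_sp * plant_sp)
  = 10000 / (0.9 * 0.1)
  = 10000 / 0.0900
  = 111111.11 plants/ha


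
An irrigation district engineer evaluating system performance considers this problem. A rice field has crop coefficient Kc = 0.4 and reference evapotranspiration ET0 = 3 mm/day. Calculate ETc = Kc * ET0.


ETc = Kc * ET0
    = 0.4 * 3
    = 1.20 mm/day


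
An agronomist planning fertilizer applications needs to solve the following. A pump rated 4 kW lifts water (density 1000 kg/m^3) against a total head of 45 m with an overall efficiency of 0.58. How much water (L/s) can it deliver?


Q = (P * 1000 * eta) / (rho * g * H)
  = (4 * 1000 * 0.58) / (1000 * 9.81 * 45)
  = 2320 / 441450
  = 0.00526 m^3/s = 5.26 L/s


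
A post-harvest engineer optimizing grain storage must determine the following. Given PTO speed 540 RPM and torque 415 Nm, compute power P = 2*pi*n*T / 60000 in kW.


P = 2*pi*n*T / 60000
  = 2*pi * 540 * 415 / 60000
  = 1408061.83 / 60000
  = 23.47 kW


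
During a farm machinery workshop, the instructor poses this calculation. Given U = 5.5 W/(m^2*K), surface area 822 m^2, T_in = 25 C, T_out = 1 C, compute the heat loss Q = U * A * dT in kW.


dT = 25 - (1) = 24 K
Q = U * A * dT
  = 5.5 * 822 * 24
  = 108504 W = 108.50 kW


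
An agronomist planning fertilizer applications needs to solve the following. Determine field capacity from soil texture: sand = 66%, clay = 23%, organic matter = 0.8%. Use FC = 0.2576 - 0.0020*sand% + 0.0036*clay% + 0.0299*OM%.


FC = 0.2576 - 0.0020*66 + 0.0036*23 + 0.0299*0.8
   = 0.2576 - 0.1320 + 0.0828 + 0.0239
   = 0.2323


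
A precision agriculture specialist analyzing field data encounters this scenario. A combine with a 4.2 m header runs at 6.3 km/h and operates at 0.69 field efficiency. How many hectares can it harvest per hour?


C = w * v * eta_f / 10
  = 4.2 * 6.3 * 0.69 / 10
  = 18.26 / 10
  = 1.83 ha/h


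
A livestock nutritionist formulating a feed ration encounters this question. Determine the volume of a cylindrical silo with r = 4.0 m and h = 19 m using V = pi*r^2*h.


V = pi * r^2 * h
  = pi * 4.0^2 * 19
  = pi * 16 * 19
  = 955.04 m^3


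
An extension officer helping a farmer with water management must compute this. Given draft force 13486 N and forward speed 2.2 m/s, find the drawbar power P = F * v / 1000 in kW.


P = F * v / 1000
  = 13486 * 2.2 / 1000
  = 29669.20 / 1000
  = 29.67 kW


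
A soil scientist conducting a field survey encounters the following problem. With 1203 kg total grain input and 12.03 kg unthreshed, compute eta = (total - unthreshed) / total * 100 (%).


eta = (total - unthreshed) / total * 100
    = (1203 - 12.03) / 1203 * 100
    = 1190.97 / 1203 * 100
    = 99%


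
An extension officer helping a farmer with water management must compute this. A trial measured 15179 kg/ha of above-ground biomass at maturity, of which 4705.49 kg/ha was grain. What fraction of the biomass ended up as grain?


HI = grain_yield / biomass
   = 4705.49 / 15179
   = 0.31


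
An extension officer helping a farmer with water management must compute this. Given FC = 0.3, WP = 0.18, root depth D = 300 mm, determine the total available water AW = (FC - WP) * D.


AW = (FC - WP) * D
   = (0.3 - 0.18) * 300
   = 0.12 * 300
   = 36 mm


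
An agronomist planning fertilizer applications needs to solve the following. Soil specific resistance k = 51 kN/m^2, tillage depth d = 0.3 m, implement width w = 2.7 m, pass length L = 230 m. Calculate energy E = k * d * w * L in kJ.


E = k * d * w * L
  = 51 * 0.3 * 2.7 * 230
  = 9501.30 kJ


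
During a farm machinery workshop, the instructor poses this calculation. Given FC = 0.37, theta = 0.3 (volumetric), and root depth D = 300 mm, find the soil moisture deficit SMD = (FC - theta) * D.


SMD = (FC - theta) * D
    = (0.37 - 0.3) * 300
    = 0.070 * 300
    = 21 mm
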